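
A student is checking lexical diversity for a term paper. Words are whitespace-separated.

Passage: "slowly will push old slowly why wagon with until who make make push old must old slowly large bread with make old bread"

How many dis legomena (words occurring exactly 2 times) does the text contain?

3

Frequencies: old:4, slowly:3, make:3, push:2, with:2, bread:2, will:1, why:1, wagon:1, until:1, who:1, must:1, large:1
Words with frequency 2: bread, push, with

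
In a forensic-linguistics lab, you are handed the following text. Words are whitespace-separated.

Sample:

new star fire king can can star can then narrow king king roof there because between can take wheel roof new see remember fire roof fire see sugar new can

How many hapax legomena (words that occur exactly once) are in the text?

9

Frequencies: can:5, new:3, fire:3, king:3, roof:3, star:2, see:2, then:1, narrow:1, there:1, because:1, between:1, take:1, wheel:1, remember:1, sugar:1
Hapax (freq=1): because, between, narrow, remember, sugar, take, then, there, wheel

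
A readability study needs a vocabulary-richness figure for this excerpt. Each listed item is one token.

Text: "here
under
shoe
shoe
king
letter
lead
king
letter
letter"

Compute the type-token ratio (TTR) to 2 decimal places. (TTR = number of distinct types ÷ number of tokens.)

N = 10 tokens, V = 6 types.
TTR = V / N = 6 / 10 = 0.60

0.60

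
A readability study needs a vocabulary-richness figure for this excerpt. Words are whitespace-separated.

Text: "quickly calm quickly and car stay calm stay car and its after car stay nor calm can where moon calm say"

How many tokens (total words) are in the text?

Tokens: quickly, calm, quickly, and, car, stay, calm, stay, car, and, its, after, car, stay, nor, calm, can, where, moon, calm, say
N = 21

21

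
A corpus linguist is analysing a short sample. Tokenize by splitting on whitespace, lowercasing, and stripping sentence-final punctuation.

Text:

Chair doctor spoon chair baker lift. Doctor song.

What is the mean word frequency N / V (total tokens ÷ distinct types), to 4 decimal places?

N = 8 tokens, V = 6 types.
Mean frequency = N / V = 8 / 6 = 1.3333

1.3333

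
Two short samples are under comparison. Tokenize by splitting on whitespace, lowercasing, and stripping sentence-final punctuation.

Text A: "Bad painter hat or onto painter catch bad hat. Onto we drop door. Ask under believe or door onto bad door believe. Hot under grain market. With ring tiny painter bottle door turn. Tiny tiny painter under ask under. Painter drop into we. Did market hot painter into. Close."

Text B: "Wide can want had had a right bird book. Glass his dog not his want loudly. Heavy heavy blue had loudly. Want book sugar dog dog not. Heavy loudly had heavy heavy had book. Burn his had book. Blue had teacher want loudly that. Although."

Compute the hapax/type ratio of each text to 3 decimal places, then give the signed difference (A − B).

-0.202

A: hapax=8, V=23, ratio=0.348
B: hapax=11, V=20, ratio=0.550
Difference = 0.348 − 0.550 = -0.202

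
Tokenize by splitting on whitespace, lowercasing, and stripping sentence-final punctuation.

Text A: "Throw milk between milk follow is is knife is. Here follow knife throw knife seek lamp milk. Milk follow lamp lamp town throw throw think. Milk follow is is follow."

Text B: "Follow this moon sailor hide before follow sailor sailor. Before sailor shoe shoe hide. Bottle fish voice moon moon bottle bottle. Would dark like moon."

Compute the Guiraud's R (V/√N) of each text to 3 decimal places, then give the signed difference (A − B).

-0.592

A: V=11, N=30, R=2.008
B: V=13, N=25, R=2.600
Difference = 2.008 − 2.600 = -0.592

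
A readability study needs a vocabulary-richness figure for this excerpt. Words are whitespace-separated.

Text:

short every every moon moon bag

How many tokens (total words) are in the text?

6

Tokens: short, every, every, moon, moon, bag
N = 6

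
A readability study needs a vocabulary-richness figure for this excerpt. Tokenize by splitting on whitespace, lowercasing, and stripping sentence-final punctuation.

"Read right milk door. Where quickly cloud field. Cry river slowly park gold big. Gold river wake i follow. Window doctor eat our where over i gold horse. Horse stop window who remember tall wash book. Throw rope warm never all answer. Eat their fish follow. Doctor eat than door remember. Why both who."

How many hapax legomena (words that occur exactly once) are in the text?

Frequencies: gold:3, eat:3, door:2, where:2, river:2, i:2, follow:2, window:2, doctor:2, horse:2, who:2, remember:2, read:1, right:1, milk:1, quickly:1, cloud:1, field:1, cry:1, slowly:1, … (20 more, each freq 1)
Hapax (freq=1): all, answer, big, book, both, cloud, cry, field, fish, milk, never, our, over, park, quickly, read, right, rope, slowly, stop, tall, than, their, throw, wake, warm, wash, why

28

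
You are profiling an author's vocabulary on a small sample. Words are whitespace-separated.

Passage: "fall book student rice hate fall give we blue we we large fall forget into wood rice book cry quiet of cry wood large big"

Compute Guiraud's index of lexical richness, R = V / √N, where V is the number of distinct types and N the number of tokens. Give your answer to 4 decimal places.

N = 25, V = 16.
√N = 5.000000
R = 16 / 5.000000 = 3.2000

3.2000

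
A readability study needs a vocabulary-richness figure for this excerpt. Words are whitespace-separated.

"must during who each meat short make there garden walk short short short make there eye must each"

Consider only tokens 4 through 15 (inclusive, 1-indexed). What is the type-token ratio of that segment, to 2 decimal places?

0.58

Segment tokens 4–15: each, meat, short, make, there, garden, walk, short, short, short, make, there
Segment N = 12, segment V = 7.
TTR = 7 / 12 = 0.58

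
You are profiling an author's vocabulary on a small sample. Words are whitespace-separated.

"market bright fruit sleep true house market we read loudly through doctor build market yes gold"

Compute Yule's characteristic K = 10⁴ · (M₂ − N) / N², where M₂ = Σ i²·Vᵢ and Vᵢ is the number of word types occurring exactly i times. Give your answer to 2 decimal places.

Frequencies: market:3, bright:1, fruit:1, sleep:1, true:1, house:1, we:1, read:1, loudly:1, through:1, doctor:1, build:1, yes:1, gold:1
N = 16. Frequency spectrum: V_1=13, V_3=1
M₂ = 1²·13 + 3²·1 = 22
K = 10000 × (22 − 16) / 16² = 234.38

234.38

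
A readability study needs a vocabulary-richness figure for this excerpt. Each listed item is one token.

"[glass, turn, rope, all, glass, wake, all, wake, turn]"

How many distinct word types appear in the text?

5

Distinct types: {all, glass, rope, turn, wake}
V = 5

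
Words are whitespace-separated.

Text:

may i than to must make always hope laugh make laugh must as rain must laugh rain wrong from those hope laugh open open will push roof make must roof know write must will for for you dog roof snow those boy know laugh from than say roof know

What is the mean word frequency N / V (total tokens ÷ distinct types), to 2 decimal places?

N = 49 tokens, V = 26 types.
Mean frequency = N / V = 49 / 26 = 1.88

1.88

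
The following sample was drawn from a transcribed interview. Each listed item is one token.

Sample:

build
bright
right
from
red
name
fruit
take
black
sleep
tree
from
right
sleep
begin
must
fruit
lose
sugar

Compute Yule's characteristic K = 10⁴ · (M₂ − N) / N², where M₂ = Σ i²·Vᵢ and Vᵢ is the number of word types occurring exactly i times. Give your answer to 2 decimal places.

Frequencies: right:2, from:2, fruit:2, sleep:2, build:1, bright:1, red:1, name:1, take:1, black:1, tree:1, begin:1, must:1, lose:1, sugar:1
N = 19. Frequency spectrum: V_1=11, V_2=4
M₂ = 1²·11 + 2²·4 = 27
K = 10000 × (27 − 19) / 19² = 221.61

221.61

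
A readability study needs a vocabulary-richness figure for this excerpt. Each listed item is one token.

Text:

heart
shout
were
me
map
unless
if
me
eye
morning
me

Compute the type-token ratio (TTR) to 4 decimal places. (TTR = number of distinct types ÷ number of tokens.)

N = 11 tokens, V = 9 types.
TTR = V / N = 9 / 11 = 0.8182

0.8182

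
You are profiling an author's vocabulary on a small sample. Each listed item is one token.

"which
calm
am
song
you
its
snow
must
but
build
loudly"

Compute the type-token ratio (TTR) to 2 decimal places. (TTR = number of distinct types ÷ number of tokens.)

N = 11 tokens, V = 11 types.
TTR = V / N = 11 / 11 = 1.00

1.00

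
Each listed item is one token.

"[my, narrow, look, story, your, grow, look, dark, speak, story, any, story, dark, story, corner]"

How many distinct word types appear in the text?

Distinct types: {any, corner, dark, grow, look, my, narrow, speak, story, your}
V = 10

10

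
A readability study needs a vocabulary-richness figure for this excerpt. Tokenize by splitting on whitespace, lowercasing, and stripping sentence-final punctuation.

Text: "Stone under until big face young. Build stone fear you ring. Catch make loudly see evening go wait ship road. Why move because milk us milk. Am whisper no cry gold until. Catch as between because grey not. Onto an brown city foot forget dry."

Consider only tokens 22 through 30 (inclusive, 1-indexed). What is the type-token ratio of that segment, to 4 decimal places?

0.8889

Segment tokens 22–30: move, because, milk, us, milk, am, whisper, no, cry
Segment N = 9, segment V = 8.
TTR = 8 / 9 = 0.8889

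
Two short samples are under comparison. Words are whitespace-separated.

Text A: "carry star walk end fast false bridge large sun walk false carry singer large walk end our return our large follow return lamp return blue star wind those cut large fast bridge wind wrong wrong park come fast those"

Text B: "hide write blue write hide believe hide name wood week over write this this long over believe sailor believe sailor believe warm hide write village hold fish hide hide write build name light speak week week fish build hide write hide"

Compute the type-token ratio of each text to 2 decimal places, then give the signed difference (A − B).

0.10

TTR(A) = 21/39 = 0.54
TTR(B) = 18/41 = 0.44
Difference = 0.54 − 0.44 = 0.10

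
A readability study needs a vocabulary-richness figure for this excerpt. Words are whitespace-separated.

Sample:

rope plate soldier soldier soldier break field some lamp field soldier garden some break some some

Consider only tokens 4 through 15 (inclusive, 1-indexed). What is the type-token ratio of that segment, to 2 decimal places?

0.50

Segment tokens 4–15: soldier, soldier, break, field, some, lamp, field, soldier, garden, some, break, some
Segment N = 12, segment V = 6.
TTR = 6 / 12 = 0.50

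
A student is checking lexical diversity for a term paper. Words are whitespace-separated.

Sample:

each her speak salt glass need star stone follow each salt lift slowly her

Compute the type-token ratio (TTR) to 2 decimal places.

N = 14 tokens, V = 11 types.
TTR = V / N = 11 / 14 = 0.79

0.79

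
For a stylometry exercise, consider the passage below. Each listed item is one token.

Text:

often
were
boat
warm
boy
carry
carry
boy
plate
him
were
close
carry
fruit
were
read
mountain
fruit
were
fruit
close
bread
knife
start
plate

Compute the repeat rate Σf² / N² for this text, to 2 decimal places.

Frequencies: were:4, carry:3, fruit:3, boy:2, plate:2, close:2, often:1, boat:1, warm:1, him:1, read:1, mountain:1, bread:1, knife:1, start:1
Σf² = 55; N² = 625
Repeat rate = 55 / 625 = 0.09

0.09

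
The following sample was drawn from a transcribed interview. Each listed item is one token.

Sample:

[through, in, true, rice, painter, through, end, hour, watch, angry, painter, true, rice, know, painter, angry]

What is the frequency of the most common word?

3

Frequencies: painter:3, through:2, true:2, rice:2, angry:2, in:1, end:1, hour:1, watch:1, know:1
Most common: 'painter' with frequency 3.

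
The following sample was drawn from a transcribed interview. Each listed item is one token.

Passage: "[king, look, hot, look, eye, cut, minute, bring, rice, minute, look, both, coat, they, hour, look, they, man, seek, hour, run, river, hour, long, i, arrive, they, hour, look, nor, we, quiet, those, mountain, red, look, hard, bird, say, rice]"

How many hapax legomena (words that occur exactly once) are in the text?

23

Frequencies: look:6, hour:4, they:3, minute:2, rice:2, king:1, hot:1, eye:1, cut:1, bring:1, both:1, coat:1, man:1, seek:1, run:1, river:1, long:1, i:1, arrive:1, nor:1, … (8 more, each freq 1)
Hapax (freq=1): arrive, bird, both, bring, coat, cut, eye, hard, hot, i, king, long, man, mountain, nor, quiet, red, river, run, say, seek, those, we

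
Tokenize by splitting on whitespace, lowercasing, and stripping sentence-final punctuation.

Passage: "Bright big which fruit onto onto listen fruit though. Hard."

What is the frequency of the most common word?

2

Frequencies: fruit:2, onto:2, bright:1, big:1, which:1, listen:1, though:1, hard:1
Most common: 'fruit' with frequency 2.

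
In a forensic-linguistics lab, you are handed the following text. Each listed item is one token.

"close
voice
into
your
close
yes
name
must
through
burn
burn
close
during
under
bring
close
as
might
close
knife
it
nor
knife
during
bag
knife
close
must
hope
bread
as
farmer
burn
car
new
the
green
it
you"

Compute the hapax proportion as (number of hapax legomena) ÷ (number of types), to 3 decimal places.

0.731

Frequencies: close:6, burn:3, knife:3, must:2, during:2, as:2, it:2, voice:1, into:1, your:1, yes:1, name:1, through:1, under:1, bring:1, might:1, nor:1, bag:1, hope:1, bread:1, … (6 more, each freq 1)
Hapax count = 19; type count = 26.
Ratio = 19 / 26 = 0.731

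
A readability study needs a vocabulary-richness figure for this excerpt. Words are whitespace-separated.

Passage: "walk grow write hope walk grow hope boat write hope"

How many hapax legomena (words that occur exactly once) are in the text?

1

Frequencies: hope:3, walk:2, grow:2, write:2, boat:1
Hapax (freq=1): boat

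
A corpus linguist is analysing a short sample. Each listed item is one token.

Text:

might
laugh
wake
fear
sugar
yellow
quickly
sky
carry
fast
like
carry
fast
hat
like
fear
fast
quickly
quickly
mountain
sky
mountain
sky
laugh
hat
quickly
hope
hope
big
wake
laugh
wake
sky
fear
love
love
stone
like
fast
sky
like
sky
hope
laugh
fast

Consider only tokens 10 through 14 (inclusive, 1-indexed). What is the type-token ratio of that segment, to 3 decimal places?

0.800

Segment tokens 10–14: fast, like, carry, fast, hat
Segment N = 5, segment V = 4.
TTR = 4 / 5 = 0.800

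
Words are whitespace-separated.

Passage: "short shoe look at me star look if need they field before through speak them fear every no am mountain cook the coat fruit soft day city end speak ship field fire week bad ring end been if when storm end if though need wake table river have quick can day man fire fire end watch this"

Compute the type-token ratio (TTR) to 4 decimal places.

0.7895

N = 57 tokens, V = 45 types.
TTR = V / N = 45 / 57 = 0.7895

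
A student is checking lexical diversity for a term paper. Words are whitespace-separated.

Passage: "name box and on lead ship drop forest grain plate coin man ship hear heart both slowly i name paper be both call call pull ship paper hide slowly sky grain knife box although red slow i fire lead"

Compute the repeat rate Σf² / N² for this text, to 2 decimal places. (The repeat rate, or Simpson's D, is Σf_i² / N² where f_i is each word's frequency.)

0.04

Frequencies: ship:3, name:2, box:2, lead:2, grain:2, both:2, slowly:2, i:2, paper:2, call:2, and:1, on:1, drop:1, forest:1, plate:1, coin:1, man:1, hear:1, heart:1, be:1, … (8 more, each freq 1)
Σf² = 63; N² = 1521
Repeat rate = 63 / 1521 = 0.04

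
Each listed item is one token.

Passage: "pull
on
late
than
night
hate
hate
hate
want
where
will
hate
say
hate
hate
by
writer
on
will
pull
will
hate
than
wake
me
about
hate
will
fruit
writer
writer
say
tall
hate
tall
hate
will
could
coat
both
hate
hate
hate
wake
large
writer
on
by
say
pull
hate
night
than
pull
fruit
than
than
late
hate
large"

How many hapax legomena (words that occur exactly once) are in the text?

7

Frequencies: hate:15, than:5, will:5, pull:4, writer:4, on:3, say:3, late:2, night:2, by:2, wake:2, fruit:2, tall:2, large:2, want:1, where:1, me:1, about:1, could:1, coat:1, … (1 more, each freq 1)
Hapax (freq=1): about, both, coat, could, me, want, where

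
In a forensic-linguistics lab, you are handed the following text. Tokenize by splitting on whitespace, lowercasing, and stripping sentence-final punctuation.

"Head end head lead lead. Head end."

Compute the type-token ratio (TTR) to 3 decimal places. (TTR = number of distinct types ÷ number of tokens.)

0.429

N = 7 tokens, V = 3 types.
TTR = V / N = 3 / 7 = 0.429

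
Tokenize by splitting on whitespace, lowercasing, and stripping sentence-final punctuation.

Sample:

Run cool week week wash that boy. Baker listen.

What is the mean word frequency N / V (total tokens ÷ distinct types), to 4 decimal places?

N = 9 tokens, V = 8 types.
Mean frequency = N / V = 9 / 8 = 1.1250

1.1250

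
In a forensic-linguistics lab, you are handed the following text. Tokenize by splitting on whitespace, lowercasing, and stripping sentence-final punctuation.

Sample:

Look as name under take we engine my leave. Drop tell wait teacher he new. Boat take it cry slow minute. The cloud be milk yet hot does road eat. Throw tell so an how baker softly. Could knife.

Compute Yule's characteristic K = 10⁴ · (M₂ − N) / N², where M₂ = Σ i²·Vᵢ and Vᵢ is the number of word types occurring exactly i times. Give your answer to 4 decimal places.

26.2985

Frequencies: take:2, tell:2, look:1, as:1, name:1, under:1, we:1, engine:1, my:1, leave:1, drop:1, wait:1, teacher:1, he:1, new:1, boat:1, it:1, cry:1, slow:1, minute:1, … (17 more, each freq 1)
N = 39. Frequency spectrum: V_1=35, V_2=2
M₂ = 1²·35 + 2²·2 = 43
K = 10000 × (43 − 39) / 39² = 26.2985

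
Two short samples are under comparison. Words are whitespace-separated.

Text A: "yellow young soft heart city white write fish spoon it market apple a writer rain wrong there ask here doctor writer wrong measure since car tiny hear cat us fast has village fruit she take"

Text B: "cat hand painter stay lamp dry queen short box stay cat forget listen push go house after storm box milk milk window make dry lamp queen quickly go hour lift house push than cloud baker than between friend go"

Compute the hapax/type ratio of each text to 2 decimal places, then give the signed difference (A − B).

A: hapax=31, V=33, ratio=0.94
B: hapax=16, V=27, ratio=0.59
Difference = 0.94 − 0.59 = 0.35

0.35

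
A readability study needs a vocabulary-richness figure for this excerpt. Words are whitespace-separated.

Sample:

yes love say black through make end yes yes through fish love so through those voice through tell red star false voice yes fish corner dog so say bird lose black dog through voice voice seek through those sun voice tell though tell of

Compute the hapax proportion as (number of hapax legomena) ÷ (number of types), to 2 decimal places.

0.52

Frequencies: through:6, voice:5, yes:4, tell:3, love:2, say:2, black:2, fish:2, so:2, those:2, dog:2, make:1, end:1, red:1, star:1, false:1, corner:1, bird:1, lose:1, seek:1, … (3 more, each freq 1)
Hapax count = 12; type count = 23.
Ratio = 12 / 23 = 0.52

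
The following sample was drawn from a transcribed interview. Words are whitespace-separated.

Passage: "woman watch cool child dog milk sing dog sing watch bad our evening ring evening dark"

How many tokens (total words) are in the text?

16

Tokens: woman, watch, cool, child, dog, milk, sing, dog, sing, watch, bad, our, evening, ring, evening, dark
N = 16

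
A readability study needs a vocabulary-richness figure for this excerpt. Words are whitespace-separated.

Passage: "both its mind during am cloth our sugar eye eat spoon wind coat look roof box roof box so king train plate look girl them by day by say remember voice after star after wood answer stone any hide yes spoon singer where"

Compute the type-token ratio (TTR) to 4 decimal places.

0.8605

N = 43 tokens, V = 37 types.
TTR = V / N = 37 / 43 = 0.8605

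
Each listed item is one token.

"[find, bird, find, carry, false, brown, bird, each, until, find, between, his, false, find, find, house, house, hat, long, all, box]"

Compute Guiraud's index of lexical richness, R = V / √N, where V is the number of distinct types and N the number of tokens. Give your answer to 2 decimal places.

N = 21, V = 14.
√N = 4.582576
R = 14 / 4.582576 = 3.06

3.06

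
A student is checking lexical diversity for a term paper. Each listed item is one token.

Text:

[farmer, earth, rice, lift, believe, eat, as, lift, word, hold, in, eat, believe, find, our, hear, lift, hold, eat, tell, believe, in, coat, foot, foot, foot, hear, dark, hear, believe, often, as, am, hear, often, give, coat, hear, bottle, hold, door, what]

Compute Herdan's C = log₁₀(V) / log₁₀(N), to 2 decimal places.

N = 42, V = 23.
log₁₀(V) = 1.361728, log₁₀(N) = 1.623249
C = 1.361728 / 1.623249 = 0.84

0.84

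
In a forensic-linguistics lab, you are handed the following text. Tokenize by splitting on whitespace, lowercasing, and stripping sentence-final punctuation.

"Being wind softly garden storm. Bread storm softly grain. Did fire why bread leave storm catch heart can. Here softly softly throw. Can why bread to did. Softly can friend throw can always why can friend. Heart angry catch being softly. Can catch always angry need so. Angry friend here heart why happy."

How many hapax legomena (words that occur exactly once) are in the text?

Frequencies: softly:6, can:6, why:4, storm:3, bread:3, catch:3, heart:3, friend:3, angry:3, being:2, did:2, here:2, throw:2, always:2, wind:1, garden:1, grain:1, fire:1, leave:1, to:1, … (3 more, each freq 1)
Hapax (freq=1): fire, garden, grain, happy, leave, need, so, to, wind

9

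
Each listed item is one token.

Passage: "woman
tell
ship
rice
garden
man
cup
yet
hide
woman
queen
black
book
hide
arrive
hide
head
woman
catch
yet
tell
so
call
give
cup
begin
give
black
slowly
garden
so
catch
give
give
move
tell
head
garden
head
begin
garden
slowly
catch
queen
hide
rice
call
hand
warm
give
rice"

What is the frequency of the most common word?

Frequencies: give:5, garden:4, hide:4, woman:3, tell:3, rice:3, head:3, catch:3, cup:2, yet:2, queen:2, black:2, so:2, call:2, begin:2, slowly:2, ship:1, man:1, book:1, arrive:1, … (3 more, each freq 1)
Most common: 'give' with frequency 5.

5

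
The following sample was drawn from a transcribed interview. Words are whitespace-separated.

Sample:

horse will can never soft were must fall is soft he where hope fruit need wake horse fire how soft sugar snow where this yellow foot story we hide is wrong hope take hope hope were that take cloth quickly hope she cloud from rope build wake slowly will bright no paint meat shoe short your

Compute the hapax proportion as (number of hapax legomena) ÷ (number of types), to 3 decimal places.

0.791

Frequencies: hope:5, soft:3, horse:2, will:2, were:2, is:2, where:2, wake:2, take:2, can:1, never:1, must:1, fall:1, he:1, fruit:1, need:1, fire:1, how:1, sugar:1, snow:1, … (23 more, each freq 1)
Hapax count = 34; type count = 43.
Ratio = 34 / 43 = 0.791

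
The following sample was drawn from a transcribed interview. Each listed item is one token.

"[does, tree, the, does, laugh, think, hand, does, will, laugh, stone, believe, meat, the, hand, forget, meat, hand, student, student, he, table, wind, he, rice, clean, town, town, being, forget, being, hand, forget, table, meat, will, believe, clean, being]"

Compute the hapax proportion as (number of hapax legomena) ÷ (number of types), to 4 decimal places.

Frequencies: hand:4, does:3, meat:3, forget:3, being:3, the:2, laugh:2, will:2, believe:2, student:2, he:2, table:2, clean:2, town:2, tree:1, think:1, stone:1, wind:1, rice:1
Hapax count = 5; type count = 19.
Ratio = 5 / 19 = 0.2632

0.2632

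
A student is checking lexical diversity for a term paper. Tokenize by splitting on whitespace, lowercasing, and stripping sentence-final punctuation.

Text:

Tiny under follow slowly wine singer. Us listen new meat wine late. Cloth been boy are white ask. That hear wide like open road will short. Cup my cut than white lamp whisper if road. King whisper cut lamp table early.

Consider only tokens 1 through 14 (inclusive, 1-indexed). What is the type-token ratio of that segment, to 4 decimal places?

Segment tokens 1–14: tiny, under, follow, slowly, wine, singer, us, listen, new, meat, wine, late, cloth, been
Segment N = 14, segment V = 13.
TTR = 13 / 14 = 0.9286

0.9286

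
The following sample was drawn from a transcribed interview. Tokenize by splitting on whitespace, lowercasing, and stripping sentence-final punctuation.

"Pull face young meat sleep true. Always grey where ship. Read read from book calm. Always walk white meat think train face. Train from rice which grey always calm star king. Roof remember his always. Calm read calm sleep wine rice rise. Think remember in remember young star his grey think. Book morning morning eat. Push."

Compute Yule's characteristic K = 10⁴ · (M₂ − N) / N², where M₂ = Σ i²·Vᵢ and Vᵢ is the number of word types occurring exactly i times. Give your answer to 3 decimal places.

Frequencies: always:4, calm:4, grey:3, read:3, think:3, remember:3, face:2, young:2, meat:2, sleep:2, from:2, book:2, train:2, rice:2, star:2, his:2, morning:2, pull:1, true:1, where:1, … (11 more, each freq 1)
N = 56. Frequency spectrum: V_1=14, V_2=11, V_3=4, V_4=2
M₂ = 1²·14 + 2²·11 + 3²·4 + 4²·2 = 126
K = 10000 × (126 − 56) / 56² = 223.214

223.214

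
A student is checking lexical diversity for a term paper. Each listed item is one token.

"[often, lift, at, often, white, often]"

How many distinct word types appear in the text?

4

Distinct types: {at, lift, often, white}
V = 4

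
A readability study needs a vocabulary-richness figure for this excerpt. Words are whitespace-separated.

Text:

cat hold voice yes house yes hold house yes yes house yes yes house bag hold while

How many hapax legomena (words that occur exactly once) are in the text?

Frequencies: yes:6, house:4, hold:3, cat:1, voice:1, bag:1, while:1
Hapax (freq=1): bag, cat, voice, while

4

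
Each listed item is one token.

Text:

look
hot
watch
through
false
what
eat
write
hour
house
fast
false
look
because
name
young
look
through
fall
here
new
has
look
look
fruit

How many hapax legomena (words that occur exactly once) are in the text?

Frequencies: look:5, through:2, false:2, hot:1, watch:1, what:1, eat:1, write:1, hour:1, house:1, fast:1, because:1, name:1, young:1, fall:1, here:1, new:1, has:1, fruit:1
Hapax (freq=1): because, eat, fall, fast, fruit, has, here, hot, hour, house, name, new, watch, what, write, young

16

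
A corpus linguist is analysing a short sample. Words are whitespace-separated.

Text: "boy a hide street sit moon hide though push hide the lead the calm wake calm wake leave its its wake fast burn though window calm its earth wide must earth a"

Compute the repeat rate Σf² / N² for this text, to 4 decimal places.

Frequencies: hide:3, calm:3, wake:3, its:3, a:2, though:2, the:2, earth:2, boy:1, street:1, sit:1, moon:1, push:1, lead:1, leave:1, fast:1, burn:1, window:1, wide:1, must:1
Σf² = 64; N² = 1024
Repeat rate = 64 / 1024 = 0.0625

0.0625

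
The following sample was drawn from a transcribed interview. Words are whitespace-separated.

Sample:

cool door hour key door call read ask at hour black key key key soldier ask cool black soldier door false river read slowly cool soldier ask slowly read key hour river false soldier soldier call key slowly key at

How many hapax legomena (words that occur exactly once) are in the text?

Frequencies: key:7, soldier:5, cool:3, door:3, hour:3, read:3, ask:3, slowly:3, call:2, at:2, black:2, false:2, river:2
Hapax (freq=1): (none)

0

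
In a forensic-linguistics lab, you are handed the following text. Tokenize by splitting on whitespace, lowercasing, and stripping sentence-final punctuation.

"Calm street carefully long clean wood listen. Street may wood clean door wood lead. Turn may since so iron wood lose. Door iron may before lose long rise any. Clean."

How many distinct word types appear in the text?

18

Distinct types: {any, before, calm, carefully, clean, door, iron, lead, listen, long, lose, may, rise, since, so, street, turn, wood}
V = 18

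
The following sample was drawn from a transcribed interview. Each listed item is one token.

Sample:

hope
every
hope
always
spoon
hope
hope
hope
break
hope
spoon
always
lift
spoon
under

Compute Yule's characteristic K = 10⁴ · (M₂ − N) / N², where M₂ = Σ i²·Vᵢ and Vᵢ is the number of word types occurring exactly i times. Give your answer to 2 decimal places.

1688.89

Frequencies: hope:6, spoon:3, always:2, every:1, break:1, lift:1, under:1
N = 15. Frequency spectrum: V_1=4, V_2=1, V_3=1, V_6=1
M₂ = 1²·4 + 2²·1 + 3²·1 + 6²·1 = 53
K = 10000 × (53 − 15) / 15² = 1688.89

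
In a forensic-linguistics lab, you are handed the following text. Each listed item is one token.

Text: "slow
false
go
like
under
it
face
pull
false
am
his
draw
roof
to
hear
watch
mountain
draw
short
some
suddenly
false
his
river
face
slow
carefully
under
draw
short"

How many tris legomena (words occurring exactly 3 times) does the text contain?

Frequencies: false:3, draw:3, slow:2, under:2, face:2, his:2, short:2, go:1, like:1, it:1, pull:1, am:1, roof:1, to:1, hear:1, watch:1, mountain:1, some:1, suddenly:1, river:1, … (1 more, each freq 1)
Words with frequency 3: draw, false

2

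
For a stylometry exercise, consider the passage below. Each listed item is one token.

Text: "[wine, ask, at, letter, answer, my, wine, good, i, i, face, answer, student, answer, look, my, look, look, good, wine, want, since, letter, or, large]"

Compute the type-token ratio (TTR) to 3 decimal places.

N = 25 tokens, V = 15 types.
TTR = V / N = 15 / 25 = 0.600

0.600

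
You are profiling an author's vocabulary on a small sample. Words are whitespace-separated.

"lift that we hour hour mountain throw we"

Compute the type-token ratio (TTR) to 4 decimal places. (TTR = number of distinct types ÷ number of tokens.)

N = 8 tokens, V = 6 types.
TTR = V / N = 6 / 8 = 0.7500

0.7500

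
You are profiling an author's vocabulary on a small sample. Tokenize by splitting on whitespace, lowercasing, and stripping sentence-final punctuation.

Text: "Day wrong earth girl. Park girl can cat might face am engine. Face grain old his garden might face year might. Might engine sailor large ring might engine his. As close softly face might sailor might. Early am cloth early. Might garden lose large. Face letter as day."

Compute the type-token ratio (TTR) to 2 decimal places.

N = 48 tokens, V = 26 types.
TTR = V / N = 26 / 48 = 0.54

0.54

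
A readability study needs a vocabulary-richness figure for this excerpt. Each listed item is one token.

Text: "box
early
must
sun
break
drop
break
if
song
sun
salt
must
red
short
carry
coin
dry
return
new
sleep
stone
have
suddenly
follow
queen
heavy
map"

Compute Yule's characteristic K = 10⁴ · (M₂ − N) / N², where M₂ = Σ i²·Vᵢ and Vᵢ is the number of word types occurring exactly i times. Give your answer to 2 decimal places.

82.30

Frequencies: must:2, sun:2, break:2, box:1, early:1, drop:1, if:1, song:1, salt:1, red:1, short:1, carry:1, coin:1, dry:1, return:1, new:1, sleep:1, stone:1, have:1, suddenly:1, … (4 more, each freq 1)
N = 27. Frequency spectrum: V_1=21, V_2=3
M₂ = 1²·21 + 2²·3 = 33
K = 10000 × (33 − 27) / 27² = 82.30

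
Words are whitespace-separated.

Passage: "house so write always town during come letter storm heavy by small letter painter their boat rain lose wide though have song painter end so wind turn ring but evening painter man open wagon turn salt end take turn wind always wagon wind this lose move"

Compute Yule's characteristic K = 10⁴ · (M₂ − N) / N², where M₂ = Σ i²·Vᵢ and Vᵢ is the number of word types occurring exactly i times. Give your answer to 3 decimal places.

Frequencies: painter:3, wind:3, turn:3, so:2, always:2, letter:2, lose:2, end:2, wagon:2, house:1, write:1, town:1, during:1, come:1, storm:1, heavy:1, by:1, small:1, their:1, boat:1, … (14 more, each freq 1)
N = 46. Frequency spectrum: V_1=25, V_2=6, V_3=3
M₂ = 1²·25 + 2²·6 + 3²·3 = 76
K = 10000 × (76 − 46) / 46² = 141.777

141.777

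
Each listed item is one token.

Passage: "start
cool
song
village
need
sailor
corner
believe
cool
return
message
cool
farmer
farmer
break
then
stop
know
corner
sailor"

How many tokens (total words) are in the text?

Tokens: start, cool, song, village, need, sailor, corner, believe, cool, return, message, cool, farmer, farmer, break, then, stop, know, corner, sailor
N = 20

20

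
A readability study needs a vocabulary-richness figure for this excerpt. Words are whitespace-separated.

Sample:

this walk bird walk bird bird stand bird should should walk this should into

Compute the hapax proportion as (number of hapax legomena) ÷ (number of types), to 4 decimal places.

Frequencies: bird:4, walk:3, should:3, this:2, stand:1, into:1
Hapax count = 2; type count = 6.
Ratio = 2 / 6 = 0.3333

0.3333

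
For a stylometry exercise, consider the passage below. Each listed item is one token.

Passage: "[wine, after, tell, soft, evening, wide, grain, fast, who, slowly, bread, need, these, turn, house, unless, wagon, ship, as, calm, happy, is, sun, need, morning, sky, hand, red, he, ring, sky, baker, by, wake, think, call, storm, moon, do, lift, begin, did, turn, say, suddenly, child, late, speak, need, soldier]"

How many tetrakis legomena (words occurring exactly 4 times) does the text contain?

0

Frequencies: need:3, turn:2, sky:2, wine:1, after:1, tell:1, soft:1, evening:1, wide:1, grain:1, fast:1, who:1, slowly:1, bread:1, these:1, house:1, unless:1, wagon:1, ship:1, as:1, … (26 more, each freq 1)
Words with frequency 4: (none)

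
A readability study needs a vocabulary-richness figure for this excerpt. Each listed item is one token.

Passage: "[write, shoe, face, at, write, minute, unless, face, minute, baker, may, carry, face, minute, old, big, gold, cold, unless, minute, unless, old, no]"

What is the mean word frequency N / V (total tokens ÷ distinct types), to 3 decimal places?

N = 23 tokens, V = 14 types.
Mean frequency = N / V = 23 / 14 = 1.643

1.643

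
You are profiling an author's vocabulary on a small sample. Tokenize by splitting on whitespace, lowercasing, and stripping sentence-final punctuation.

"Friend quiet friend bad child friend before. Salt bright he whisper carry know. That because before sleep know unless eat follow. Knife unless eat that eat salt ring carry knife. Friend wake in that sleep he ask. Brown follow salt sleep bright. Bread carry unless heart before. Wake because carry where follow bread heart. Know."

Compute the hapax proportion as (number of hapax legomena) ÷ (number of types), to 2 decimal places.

Frequencies: friend:4, carry:4, before:3, salt:3, know:3, that:3, sleep:3, unless:3, eat:3, follow:3, bright:2, he:2, because:2, knife:2, wake:2, bread:2, heart:2, quiet:1, bad:1, child:1, … (6 more, each freq 1)
Hapax count = 9; type count = 26.
Ratio = 9 / 26 = 0.35

0.35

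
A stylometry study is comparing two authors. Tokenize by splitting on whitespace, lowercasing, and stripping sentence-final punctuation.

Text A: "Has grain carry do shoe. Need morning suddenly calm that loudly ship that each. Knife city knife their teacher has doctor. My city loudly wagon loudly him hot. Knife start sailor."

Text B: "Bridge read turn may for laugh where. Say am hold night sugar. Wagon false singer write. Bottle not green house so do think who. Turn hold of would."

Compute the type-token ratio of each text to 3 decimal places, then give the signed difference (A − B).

-0.155

TTR(A) = 24/31 = 0.774
TTR(B) = 26/28 = 0.929
Difference = 0.774 − 0.929 = -0.155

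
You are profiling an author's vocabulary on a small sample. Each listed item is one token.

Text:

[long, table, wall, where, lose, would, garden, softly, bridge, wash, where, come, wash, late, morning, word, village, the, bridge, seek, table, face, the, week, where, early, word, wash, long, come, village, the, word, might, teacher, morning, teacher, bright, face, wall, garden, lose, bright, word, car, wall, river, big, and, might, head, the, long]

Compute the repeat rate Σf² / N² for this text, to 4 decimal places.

0.0438

Frequencies: word:4, the:4, long:3, wall:3, where:3, wash:3, table:2, lose:2, garden:2, bridge:2, come:2, morning:2, village:2, face:2, might:2, teacher:2, bright:2, would:1, softly:1, late:1, … (8 more, each freq 1)
Σf² = 123; N² = 2809
Repeat rate = 123 / 2809 = 0.0438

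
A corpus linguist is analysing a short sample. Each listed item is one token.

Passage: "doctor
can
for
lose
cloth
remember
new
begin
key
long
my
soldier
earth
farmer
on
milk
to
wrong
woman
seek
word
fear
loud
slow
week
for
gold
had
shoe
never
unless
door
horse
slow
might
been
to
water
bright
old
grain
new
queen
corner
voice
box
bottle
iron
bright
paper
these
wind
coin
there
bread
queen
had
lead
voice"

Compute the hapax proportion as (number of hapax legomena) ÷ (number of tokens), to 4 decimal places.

0.7288

Frequencies: for:2, new:2, to:2, slow:2, had:2, bright:2, queen:2, voice:2, doctor:1, can:1, lose:1, cloth:1, remember:1, begin:1, key:1, long:1, my:1, soldier:1, earth:1, farmer:1, … (31 more, each freq 1)
Hapax count = 43; token count = 59.
Ratio = 43 / 59 = 0.7288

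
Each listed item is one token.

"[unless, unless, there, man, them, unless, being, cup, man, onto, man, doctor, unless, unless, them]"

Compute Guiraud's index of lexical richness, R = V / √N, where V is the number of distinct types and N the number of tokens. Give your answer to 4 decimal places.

N = 15, V = 8.
√N = 3.872983
R = 8 / 3.872983 = 2.0656

2.0656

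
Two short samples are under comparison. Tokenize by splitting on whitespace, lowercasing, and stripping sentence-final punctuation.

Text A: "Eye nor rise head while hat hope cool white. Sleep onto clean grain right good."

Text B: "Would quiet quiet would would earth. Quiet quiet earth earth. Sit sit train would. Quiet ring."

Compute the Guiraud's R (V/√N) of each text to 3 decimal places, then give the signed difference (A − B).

2.373

A: V=15, N=15, R=3.873
B: V=6, N=16, R=1.500
Difference = 3.873 − 1.500 = 2.373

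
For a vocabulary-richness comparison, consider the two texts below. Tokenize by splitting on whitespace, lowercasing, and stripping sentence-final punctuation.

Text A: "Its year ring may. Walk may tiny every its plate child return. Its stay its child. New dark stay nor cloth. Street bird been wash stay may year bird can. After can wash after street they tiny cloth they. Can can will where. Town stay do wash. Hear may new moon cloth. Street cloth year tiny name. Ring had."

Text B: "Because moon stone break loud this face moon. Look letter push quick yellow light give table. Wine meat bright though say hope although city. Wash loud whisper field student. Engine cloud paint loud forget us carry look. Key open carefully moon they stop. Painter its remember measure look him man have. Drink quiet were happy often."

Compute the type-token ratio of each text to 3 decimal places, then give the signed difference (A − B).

-0.385

TTR(A) = 30/59 = 0.508
TTR(B) = 50/56 = 0.893
Difference = 0.508 − 0.893 = -0.385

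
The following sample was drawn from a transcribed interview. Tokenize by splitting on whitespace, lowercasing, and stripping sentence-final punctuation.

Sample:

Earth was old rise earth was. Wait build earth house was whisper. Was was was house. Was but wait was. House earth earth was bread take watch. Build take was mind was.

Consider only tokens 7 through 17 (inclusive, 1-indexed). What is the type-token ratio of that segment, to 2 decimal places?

Segment tokens 7–17: wait, build, earth, house, was, whisper, was, was, was, house, was
Segment N = 11, segment V = 6.
TTR = 6 / 11 = 0.55

0.55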